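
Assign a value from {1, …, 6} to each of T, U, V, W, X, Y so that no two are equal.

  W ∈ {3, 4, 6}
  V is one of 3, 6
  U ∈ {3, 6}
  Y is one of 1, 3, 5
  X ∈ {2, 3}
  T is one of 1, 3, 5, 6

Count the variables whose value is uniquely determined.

2

The 6 variables draw from only 6 values {1, 2, 3, 4, 5, 6}, so each is used; only X can be 2, hence X = 2.
The 5 still-open variables together cover exactly {1, 3, 4, 5, 6} — 5 values for 5 variables — and 4 appears only in W's list, so W = 4.
U and V share exactly the 2 values {3, 6}; by pigeonhole those values go to them, so strike 3, 6 from T, Y.
Determined: W=4, X=2. The other variables each still have more than one consistent value. That makes 2.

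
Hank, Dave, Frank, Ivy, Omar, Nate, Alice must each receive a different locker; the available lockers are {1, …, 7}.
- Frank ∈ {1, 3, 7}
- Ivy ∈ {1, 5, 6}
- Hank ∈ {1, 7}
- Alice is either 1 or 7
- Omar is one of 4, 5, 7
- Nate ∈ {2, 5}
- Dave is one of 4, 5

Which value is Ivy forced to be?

The 7 variables together cover exactly {1, 2, 3, 4, 5, 6, 7} — 7 values for 7 variables — and 2 appears only in Nate's list, so Nate = 2.
The 6 still-open variables draw from only 6 values {1, 3, 4, 5, 6, 7}, so each is used; only Frank can be 3, hence Frank = 3.
The 5 still-open variables together cover exactly {1, 4, 5, 6, 7} — 5 values for 5 variables — and 6 appears only in Ivy's list, so Ivy = 6.

6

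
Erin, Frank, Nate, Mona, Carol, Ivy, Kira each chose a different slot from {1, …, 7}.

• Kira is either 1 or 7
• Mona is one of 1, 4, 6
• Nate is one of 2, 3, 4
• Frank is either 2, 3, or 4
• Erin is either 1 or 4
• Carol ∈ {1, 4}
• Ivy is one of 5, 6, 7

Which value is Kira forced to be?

Among the 7 variables, 5 fits only Ivy (and all 7 values in {1, 2, 3, 4, 5, 6, 7} must be used), so Ivy = 5.
The 6 still-open variables draw from only 6 values {1, 2, 3, 4, 6, 7}, so each is used; only Mona can be 6, hence Mona = 6.
The 5 still-open variables together cover exactly {1, 2, 3, 4, 7} — 5 values for 5 variables — and 7 appears only in Kira's list, so Kira = 7.

7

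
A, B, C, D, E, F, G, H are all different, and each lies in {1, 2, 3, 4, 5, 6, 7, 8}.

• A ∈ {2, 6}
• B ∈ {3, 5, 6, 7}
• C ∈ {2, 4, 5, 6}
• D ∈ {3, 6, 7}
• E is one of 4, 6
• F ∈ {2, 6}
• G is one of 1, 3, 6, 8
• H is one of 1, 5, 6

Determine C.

5

Among the 8 variables, 8 fits only G (and all 8 values in {1, 2, 3, 4, 5, 6, 7, 8} must be used), so G = 8.
The 7 still-open variables draw from only 7 values {1, 2, 3, 4, 5, 6, 7}, so each is used; only H can be 1, hence H = 1.
A and F share exactly the 2 values {2, 6}; by pigeonhole those values go to them, so strike 2, 6 from B, C, D, E.
E must be 4 (only option left). So C can't be 4.
So C = 5.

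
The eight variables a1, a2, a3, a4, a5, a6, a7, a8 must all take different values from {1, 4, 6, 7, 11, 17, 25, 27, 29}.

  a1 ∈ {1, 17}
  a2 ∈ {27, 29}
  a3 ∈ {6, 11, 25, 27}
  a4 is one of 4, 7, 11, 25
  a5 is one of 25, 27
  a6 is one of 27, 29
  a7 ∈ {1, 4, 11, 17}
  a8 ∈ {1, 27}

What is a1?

17

The 2 variables a2 and a6 are confined to {27, 29}, which locks those values in; drop them from a3, a5, a8.
a5's domain is down to {25}, so a5 = 25. Remove 25 from a3, a4.
That leaves a8 = 1. Strike 1 from a1, a7.
So a1 = 17.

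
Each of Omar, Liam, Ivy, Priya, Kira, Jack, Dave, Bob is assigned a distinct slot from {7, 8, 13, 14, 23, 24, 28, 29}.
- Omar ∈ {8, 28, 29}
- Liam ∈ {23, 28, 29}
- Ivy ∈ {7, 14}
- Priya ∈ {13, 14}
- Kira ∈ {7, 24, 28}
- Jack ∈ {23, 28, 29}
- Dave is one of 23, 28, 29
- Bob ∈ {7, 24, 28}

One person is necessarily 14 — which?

The 8 variables draw from only 8 values {7, 8, 13, 14, 23, 24, 28, 29}, so each is used; only Omar can be 8, hence Omar = 8.
The 7 still-open variables draw from only 7 values {7, 13, 14, 23, 24, 28, 29}, so each is used; only Priya can be 13, hence Priya = 13.
The 6 still-open variables together cover exactly {7, 14, 23, 24, 28, 29} — 6 values for 6 variables — and 14 appears only in Ivy's list, so Ivy = 14.

Ivy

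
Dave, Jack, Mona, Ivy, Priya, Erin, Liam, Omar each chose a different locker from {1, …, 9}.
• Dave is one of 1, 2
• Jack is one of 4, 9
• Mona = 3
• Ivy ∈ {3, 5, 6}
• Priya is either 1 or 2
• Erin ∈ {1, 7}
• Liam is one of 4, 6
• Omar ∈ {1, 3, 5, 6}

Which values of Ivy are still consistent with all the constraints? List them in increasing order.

5, 6

Mona has just one choice, so Mona = 3. So Ivy, Omar can't be 3.
The 7 still-open variables draw from only 7 values {1, 2, 4, 5, 6, 7, 9}, so each is used; only Erin can be 7, hence Erin = 7.
The 6 still-open variables together cover exactly {1, 2, 4, 5, 6, 9} — 6 values for 6 variables — and 9 appears only in Jack's list, so Jack = 9.
The 5 still-open variables draw from only 5 values {1, 2, 4, 5, 6}, so each is used; only Liam can be 4, hence Liam = 4.
The 2 variables Dave and Priya are confined to {1, 2}, which locks those values in; drop them from Omar.
No further eliminations apply; Ivy can still be any of 5, 6.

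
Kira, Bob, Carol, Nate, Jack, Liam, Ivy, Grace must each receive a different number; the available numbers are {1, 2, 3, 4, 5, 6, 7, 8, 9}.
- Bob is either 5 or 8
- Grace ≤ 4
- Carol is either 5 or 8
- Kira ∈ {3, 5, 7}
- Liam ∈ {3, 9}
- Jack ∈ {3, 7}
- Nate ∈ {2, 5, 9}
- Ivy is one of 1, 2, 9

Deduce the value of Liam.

9

Among the 8 variables, 4 fits only Grace (and all 8 values in {1, 2, 3, 4, 5, 7, 8, 9} must be used), so Grace = 4.
The 7 still-open variables draw from only 7 values {1, 2, 3, 5, 7, 8, 9}, so each is used; only Ivy can be 1, hence Ivy = 1.
The 6 still-open variables together cover exactly {2, 3, 5, 7, 8, 9} — 6 values for 6 variables — and 2 appears only in Nate's list, so Nate = 2.
The 5 still-open variables together cover exactly {3, 5, 7, 8, 9} — 5 values for 5 variables — and 9 appears only in Liam's list, so Liam = 9.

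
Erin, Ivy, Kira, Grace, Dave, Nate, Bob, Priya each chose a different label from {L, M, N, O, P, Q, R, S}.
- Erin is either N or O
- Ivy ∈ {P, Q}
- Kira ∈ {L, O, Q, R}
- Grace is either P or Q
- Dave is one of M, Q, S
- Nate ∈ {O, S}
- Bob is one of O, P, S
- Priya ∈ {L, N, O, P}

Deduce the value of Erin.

N

Among the 8 variables, M fits only Dave (and all 8 values in {L, M, N, O, P, Q, R, S} must be used), so Dave = M.
Among the 7 still-open variables, R fits only Kira (and all 7 values in {L, N, O, P, Q, R, S} must be used), so Kira = R.
The 6 still-open variables draw from only 6 values {L, N, O, P, Q, S}, so each is used; only Priya can be L, hence Priya = L.
The 5 still-open variables draw from only 5 values {N, O, P, Q, S}, so each is used; only Erin can be N, hence Erin = N.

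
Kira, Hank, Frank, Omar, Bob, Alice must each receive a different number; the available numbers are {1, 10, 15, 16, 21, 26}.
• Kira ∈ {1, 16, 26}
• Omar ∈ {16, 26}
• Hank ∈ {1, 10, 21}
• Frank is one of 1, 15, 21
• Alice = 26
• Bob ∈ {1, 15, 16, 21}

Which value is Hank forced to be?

10

Alice's domain is down to {26}, so Alice = 26. Eliminate 26 elsewhere: Kira, Omar.
Omar has just one choice, so Omar = 16. Strike 16 from Kira, Bob.
That leaves Kira = 1. Strike 1 from Hank, Frank, Bob.
The 3 still-open variables draw from only 3 values {10, 15, 21}, so each is used; only Hank can be 10, hence Hank = 10.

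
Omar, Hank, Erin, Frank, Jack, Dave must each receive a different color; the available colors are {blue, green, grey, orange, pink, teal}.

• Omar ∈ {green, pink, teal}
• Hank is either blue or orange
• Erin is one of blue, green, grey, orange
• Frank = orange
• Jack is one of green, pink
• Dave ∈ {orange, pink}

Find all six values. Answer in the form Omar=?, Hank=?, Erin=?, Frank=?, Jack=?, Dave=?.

Frank has just one choice, so Frank = orange. Strike orange from Hank, Erin, Dave.
That leaves Dave = pink. Eliminate pink elsewhere: Omar, Jack.
That leaves Hank = blue. Remove blue from Erin.
Jack's domain is down to {green}, so Jack = green. Remove green from Omar, Erin.
That leaves Omar = teal.
Erin's domain is down to {grey}, so Erin = grey.

Omar=teal, Hank=blue, Erin=grey, Frank=orange, Jack=green, Dave=pink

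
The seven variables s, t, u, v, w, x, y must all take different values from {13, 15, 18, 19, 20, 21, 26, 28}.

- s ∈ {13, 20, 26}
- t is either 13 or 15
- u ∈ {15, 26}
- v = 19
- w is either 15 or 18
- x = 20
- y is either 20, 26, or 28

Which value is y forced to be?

28

v has just one choice, so v = 19.
That leaves x = 20. Strike 20 from s, y.
The 5 still-open variables draw from only 5 values {13, 15, 18, 26, 28}, so each is used; only w can be 18, hence w = 18.
Among the 4 still-open variables, 28 fits only y (and all 4 values in {13, 15, 26, 28} must be used), so y = 28.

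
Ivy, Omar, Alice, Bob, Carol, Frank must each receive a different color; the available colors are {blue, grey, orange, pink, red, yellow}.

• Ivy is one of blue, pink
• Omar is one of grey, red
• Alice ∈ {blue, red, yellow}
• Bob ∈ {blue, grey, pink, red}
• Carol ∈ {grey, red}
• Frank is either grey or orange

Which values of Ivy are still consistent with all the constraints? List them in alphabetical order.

blue, pink

The 6 variables together cover exactly {blue, grey, orange, pink, red, yellow} — 6 values for 6 variables — and orange appears only in Frank's list, so Frank = orange.
The 5 still-open variables draw from only 5 values {blue, grey, pink, red, yellow}, so each is used; only Alice can be yellow, hence Alice = yellow.
Omar and Carol between them cover only {grey, red} — a naked pair. Remove those values from Bob.
No further eliminations apply; Ivy can still be any of blue, pink.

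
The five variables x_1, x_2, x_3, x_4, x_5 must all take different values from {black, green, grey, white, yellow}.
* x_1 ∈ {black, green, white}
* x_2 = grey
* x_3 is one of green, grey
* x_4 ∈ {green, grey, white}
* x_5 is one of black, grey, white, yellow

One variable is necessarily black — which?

x_1

x_2 has just one choice, so x_2 = grey. Strike grey from x_3, x_4, x_5.
x_3 has just one choice, so x_3 = green. Remove green from x_1, x_4.
x_4 must be white (only option left). Remove white from x_1, x_5.
So black goes to x_1.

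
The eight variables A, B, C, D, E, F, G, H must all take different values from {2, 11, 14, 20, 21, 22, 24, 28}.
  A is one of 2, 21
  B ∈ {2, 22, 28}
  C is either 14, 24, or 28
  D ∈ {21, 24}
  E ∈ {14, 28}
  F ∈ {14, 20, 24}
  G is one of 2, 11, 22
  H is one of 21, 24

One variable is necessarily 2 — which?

Among the 8 variables, 11 fits only G (and all 8 values in {2, 11, 14, 20, 21, 22, 24, 28} must be used), so G = 11.
The 7 still-open variables draw from only 7 values {2, 14, 20, 21, 22, 24, 28}, so each is used; only F can be 20, hence F = 20.
The 6 still-open variables draw from only 6 values {2, 14, 21, 22, 24, 28}, so each is used; only B can be 22, hence B = 22.
The 5 still-open variables draw from only 5 values {2, 14, 21, 24, 28}, so each is used; only A can be 2, hence A = 2.

A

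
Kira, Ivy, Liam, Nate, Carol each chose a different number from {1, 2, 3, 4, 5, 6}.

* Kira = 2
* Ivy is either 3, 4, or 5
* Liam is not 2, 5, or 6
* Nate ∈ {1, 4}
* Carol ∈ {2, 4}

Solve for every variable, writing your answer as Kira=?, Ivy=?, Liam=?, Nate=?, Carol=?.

Kira=2, Ivy=5, Liam=3, Nate=1, Carol=4

Kira has just one choice, so Kira = 2. Eliminate 2 elsewhere: Carol.
Carol must be 4 (only option left). Remove 4 from Ivy, Liam, Nate.
Nate must be 1 (only option left). So Liam can't be 1.
Liam's domain is down to {3}, so Liam = 3. Remove 3 from Ivy.
Ivy has just one choice, so Ivy = 5.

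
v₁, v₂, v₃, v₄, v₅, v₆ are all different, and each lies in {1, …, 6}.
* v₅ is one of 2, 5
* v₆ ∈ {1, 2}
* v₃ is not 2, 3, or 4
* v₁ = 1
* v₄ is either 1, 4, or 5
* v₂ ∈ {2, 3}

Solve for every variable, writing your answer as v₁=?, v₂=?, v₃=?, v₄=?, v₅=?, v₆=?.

v₁ has just one choice, so v₁ = 1. Eliminate 1 elsewhere: v₃, v₄, v₆.
v₆ must be 2 (only option left). Remove 2 from v₂, v₅.
That leaves v₂ = 3.
That leaves v₅ = 5. Eliminate 5 elsewhere: v₃, v₄.
v₃'s domain is down to {6}, so v₃ = 6.
That leaves v₄ = 4.

v₁=1, v₂=3, v₃=6, v₄=4, v₅=5, v₆=2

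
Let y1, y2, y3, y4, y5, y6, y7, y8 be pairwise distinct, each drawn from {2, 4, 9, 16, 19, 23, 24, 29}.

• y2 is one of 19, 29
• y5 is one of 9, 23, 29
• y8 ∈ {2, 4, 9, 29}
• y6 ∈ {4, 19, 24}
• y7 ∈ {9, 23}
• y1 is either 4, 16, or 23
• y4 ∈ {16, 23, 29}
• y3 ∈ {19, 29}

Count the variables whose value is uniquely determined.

The 8 variables draw from only 8 values {2, 4, 9, 16, 19, 23, 24, 29}, so each is used; only y8 can be 2, hence y8 = 2.
The 7 still-open variables together cover exactly {4, 9, 16, 19, 23, 24, 29} — 7 values for 7 variables — and 24 appears only in y6's list, so y6 = 24.
The 6 still-open variables together cover exactly {4, 9, 16, 19, 23, 29} — 6 values for 6 variables — and 4 appears only in y1's list, so y1 = 4.
The 5 still-open variables together cover exactly {9, 16, 19, 23, 29} — 5 values for 5 variables — and 16 appears only in y4's list, so y4 = 16.
y2 and y3 share exactly the 2 values {19, 29}; by pigeonhole those values go to them, so strike 19, 29 from y5.
Determined: y1=4, y4=16, y6=24, y8=2. The other variables each still have more than one consistent value. That makes 4.

4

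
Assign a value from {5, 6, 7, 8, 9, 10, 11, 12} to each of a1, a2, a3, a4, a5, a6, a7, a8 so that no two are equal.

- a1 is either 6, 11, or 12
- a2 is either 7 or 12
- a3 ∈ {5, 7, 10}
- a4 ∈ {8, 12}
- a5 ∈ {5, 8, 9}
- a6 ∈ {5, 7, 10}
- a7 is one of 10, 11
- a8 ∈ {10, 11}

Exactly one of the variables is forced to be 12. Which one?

The 8 variables draw from only 8 values {5, 6, 7, 8, 9, 10, 11, 12}, so each is used; only a1 can be 6, hence a1 = 6.
Among the 7 still-open variables, 9 fits only a5 (and all 7 values in {5, 7, 8, 9, 10, 11, 12} must be used), so a5 = 9.
The 6 still-open variables draw from only 6 values {5, 7, 8, 10, 11, 12}, so each is used; only a4 can be 8, hence a4 = 8.
The 5 still-open variables draw from only 5 values {5, 7, 10, 11, 12}, so each is used; only a2 can be 12, hence a2 = 12.

a2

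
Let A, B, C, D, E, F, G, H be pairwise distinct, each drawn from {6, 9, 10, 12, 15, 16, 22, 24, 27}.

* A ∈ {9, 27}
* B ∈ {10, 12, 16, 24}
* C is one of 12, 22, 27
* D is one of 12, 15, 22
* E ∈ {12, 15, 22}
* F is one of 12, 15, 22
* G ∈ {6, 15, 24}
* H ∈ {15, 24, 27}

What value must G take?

6

D, E, F share exactly the 3 values {12, 15, 22}; by pigeonhole those values go to them, so strike 12, 15, 22 from B, C, G, H.
C's domain is down to {27}, so C = 27. So A, H can't be 27.
H has just one choice, so H = 24. Strike 24 from B, G.
So G = 6.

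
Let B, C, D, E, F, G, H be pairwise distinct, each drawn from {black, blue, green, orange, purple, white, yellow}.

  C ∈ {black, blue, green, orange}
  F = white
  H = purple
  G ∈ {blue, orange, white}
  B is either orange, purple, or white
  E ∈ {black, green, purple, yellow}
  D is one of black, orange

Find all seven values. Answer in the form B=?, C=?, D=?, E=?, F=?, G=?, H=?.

B=orange, C=green, D=black, E=yellow, F=white, G=blue, H=purple

F must be white (only option left). Remove white from B, G.
H's domain is down to {purple}, so H = purple. So B, E can't be purple.
B must be orange (only option left). Strike orange from C, D, G.
D has just one choice, so D = black. Remove black from C, E.
G must be blue (only option left). Remove blue from C.
C must be green (only option left). Remove green from E.
E's domain is down to {yellow}, so E = yellow.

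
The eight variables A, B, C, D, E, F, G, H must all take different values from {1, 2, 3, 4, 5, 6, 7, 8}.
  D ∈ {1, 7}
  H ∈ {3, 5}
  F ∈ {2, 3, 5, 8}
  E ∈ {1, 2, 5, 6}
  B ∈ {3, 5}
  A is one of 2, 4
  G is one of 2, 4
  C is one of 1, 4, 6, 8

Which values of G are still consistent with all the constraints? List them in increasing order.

2, 4

The 8 variables together cover exactly {1, 2, 3, 4, 5, 6, 7, 8} — 8 values for 8 variables — and 7 appears only in D's list, so D = 7.
The 2 variables A and G are confined to {2, 4}, which locks those values in; drop them from C, E, F.
The 2 variables B and H are confined to {3, 5}, which locks those values in; drop them from E, F.
That leaves F = 8. Remove 8 from C.
No further eliminations apply; G can still be any of 2, 4.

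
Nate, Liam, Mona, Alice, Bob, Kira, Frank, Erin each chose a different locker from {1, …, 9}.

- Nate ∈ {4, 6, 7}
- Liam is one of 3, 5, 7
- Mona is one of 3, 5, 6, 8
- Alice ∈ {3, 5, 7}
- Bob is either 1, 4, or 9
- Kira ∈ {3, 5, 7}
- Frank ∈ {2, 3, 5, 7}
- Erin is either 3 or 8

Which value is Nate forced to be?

The 3 variables Liam, Alice, Kira are confined to {3, 5, 7}, which locks those values in; drop them from Nate, Mona, Frank, Erin.
Frank must be 2 (only option left).
Erin has just one choice, so Erin = 8. Remove 8 from Mona.
Mona must be 6 (only option left). So Nate can't be 6.
So Nate = 4.

4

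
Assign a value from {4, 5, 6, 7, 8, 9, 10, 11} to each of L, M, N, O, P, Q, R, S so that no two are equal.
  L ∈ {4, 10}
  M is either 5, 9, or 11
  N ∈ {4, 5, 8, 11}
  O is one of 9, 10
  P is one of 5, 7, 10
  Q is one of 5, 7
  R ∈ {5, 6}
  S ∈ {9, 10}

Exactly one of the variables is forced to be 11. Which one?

The 8 variables together cover exactly {4, 5, 6, 7, 8, 9, 10, 11} — 8 values for 8 variables — and 6 appears only in R's list, so R = 6.
Among the 7 still-open variables, 8 fits only N (and all 7 values in {4, 5, 7, 8, 9, 10, 11} must be used), so N = 8.
The 6 still-open variables draw from only 6 values {4, 5, 7, 9, 10, 11}, so each is used; only L can be 4, hence L = 4.
The 5 still-open variables draw from only 5 values {5, 7, 9, 10, 11}, so each is used; only M can be 11, hence M = 11.

M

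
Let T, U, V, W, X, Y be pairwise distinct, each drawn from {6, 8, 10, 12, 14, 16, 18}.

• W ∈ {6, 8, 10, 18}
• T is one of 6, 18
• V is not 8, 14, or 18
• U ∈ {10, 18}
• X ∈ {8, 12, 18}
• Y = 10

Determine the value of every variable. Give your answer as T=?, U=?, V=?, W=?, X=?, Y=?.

T=6, U=18, V=16, W=8, X=12, Y=10

Y's domain is down to {10}, so Y = 10. Strike 10 from U, V, W.
That leaves U = 18. Eliminate 18 elsewhere: T, W, X.
T's domain is down to {6}, so T = 6. So V, W can't be 6.
W has just one choice, so W = 8. Strike 8 from X.
X has just one choice, so X = 12. Remove 12 from V.
V must be 16 (only option left).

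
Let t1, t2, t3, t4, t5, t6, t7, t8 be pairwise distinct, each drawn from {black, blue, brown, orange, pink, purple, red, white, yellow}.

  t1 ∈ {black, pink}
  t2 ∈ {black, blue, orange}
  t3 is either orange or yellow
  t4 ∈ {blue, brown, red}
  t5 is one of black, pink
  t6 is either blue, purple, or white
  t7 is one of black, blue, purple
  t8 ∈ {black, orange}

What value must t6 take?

t1 and t5 between them cover only {black, pink} — a naked pair. Remove those values from t2, t7, t8.
t8 must be orange (only option left). Remove orange from t2, t3.
t2 has just one choice, so t2 = blue. Remove blue from t4, t6, t7.
t3's domain is down to {yellow}, so t3 = yellow.
t7 has just one choice, so t7 = purple. Remove purple from t6.
So t6 = white.

white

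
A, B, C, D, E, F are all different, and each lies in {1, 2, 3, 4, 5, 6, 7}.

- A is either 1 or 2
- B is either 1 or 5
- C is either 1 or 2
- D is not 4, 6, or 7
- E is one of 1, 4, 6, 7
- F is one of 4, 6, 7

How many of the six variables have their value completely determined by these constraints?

The 2 variables A and C are confined to {1, 2}, which locks those values in; drop them from B, D, E.
That leaves B = 5. Strike 5 from D.
D has just one choice, so D = 3.
Determined: B=5, D=3. The other variables each still have more than one consistent value. That makes 2.

2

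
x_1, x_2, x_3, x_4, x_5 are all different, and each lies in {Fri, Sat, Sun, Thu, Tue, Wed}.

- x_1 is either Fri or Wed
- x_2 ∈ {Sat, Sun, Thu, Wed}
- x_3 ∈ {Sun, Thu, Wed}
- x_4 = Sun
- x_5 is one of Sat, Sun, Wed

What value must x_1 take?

x_4's domain is down to {Sun}, so x_4 = Sun. So x_2, x_3, x_5 can't be Sun.
Among the 4 still-open variables, Fri fits only x_1 (and all 4 values in {Fri, Sat, Thu, Wed} must be used), so x_1 = Fri.

Fri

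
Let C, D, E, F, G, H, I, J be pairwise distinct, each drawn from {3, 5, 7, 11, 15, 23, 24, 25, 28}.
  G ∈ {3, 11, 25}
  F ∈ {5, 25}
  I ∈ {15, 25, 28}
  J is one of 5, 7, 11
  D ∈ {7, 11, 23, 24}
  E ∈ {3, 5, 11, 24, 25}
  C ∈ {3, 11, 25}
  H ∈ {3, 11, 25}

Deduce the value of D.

23

C, G, H between them cover only {3, 11, 25} — a naked triple. Remove those values from D, E, F, I, J.
F has just one choice, so F = 5. So E, J can't be 5.
J has just one choice, so J = 7. Remove 7 from D.
E has just one choice, so E = 24. Strike 24 from D.
So D = 23.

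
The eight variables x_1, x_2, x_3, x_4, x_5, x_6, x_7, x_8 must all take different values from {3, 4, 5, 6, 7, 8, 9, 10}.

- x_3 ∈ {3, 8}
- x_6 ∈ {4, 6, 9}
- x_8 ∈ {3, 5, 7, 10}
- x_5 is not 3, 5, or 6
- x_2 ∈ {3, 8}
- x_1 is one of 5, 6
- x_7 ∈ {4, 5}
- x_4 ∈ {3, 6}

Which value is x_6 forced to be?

9

x_2 and x_3 between them cover only {3, 8} — a naked pair. Remove those values from x_4, x_5, x_8.
x_4 must be 6 (only option left). Eliminate 6 elsewhere: x_1, x_6.
x_1 has just one choice, so x_1 = 5. Remove 5 from x_7, x_8.
x_7's domain is down to {4}, so x_7 = 4. Remove 4 from x_5, x_6.
So x_6 = 9.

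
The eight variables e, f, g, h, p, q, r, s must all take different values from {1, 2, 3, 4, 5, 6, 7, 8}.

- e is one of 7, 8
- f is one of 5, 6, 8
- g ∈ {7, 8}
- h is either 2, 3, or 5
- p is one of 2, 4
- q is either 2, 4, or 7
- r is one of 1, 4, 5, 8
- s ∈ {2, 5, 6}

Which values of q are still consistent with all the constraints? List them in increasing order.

2, 4

Among the 8 variables, 1 fits only r (and all 8 values in {1, 2, 3, 4, 5, 6, 7, 8} must be used), so r = 1.
The 7 still-open variables together cover exactly {2, 3, 4, 5, 6, 7, 8} — 7 values for 7 variables — and 3 appears only in h's list, so h = 3.
The 2 variables e and g are confined to {7, 8}, which locks those values in; drop them from f, q.
p and q share exactly the 2 values {2, 4}; by pigeonhole those values go to them, so strike 2, 4 from s.
No further eliminations apply; q can still be any of 2, 4.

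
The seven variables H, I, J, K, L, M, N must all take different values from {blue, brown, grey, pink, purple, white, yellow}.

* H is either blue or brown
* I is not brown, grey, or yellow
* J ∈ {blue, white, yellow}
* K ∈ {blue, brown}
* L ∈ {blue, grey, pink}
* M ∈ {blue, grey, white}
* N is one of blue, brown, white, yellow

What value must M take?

grey

The 7 variables together cover exactly {blue, brown, grey, pink, purple, white, yellow} — 7 values for 7 variables — and purple appears only in I's list, so I = purple.
Among the 6 still-open variables, pink fits only L (and all 6 values in {blue, brown, grey, pink, white, yellow} must be used), so L = pink.
Among the 5 still-open variables, grey fits only M (and all 5 values in {blue, brown, grey, white, yellow} must be used), so M = grey.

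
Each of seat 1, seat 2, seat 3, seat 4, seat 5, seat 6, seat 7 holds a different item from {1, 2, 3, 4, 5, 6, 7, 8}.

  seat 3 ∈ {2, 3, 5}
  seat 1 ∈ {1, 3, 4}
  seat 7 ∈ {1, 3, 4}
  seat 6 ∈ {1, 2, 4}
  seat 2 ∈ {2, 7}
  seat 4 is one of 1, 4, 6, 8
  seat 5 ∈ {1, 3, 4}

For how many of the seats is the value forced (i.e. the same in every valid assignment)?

seat 1, seat 5, seat 7 share exactly the 3 values {1, 3, 4}; by pigeonhole those values go to them, so strike 1, 3, 4 from seat 3, seat 4, seat 6.
That leaves seat 6 = 2. So seat 2, seat 3 can't be 2.
seat 2 has just one choice, so seat 2 = 7.
seat 3 must be 5 (only option left).
Determined: seat 2=7, seat 3=5, seat 6=2. The other seats each still have more than one consistent value. That makes 3.

3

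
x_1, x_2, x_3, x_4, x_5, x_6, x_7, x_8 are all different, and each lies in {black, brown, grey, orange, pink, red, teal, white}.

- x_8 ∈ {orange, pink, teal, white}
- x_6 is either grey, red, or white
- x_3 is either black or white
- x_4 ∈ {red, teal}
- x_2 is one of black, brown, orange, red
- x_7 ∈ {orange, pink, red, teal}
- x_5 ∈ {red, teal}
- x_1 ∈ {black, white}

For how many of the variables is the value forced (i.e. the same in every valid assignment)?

2

The 8 variables draw from only 8 values {black, brown, grey, orange, pink, red, teal, white}, so each is used; only x_2 can be brown, hence x_2 = brown.
Among the 7 still-open variables, grey fits only x_6 (and all 7 values in {black, grey, orange, pink, red, teal, white} must be used), so x_6 = grey.
The 2 variables x_1 and x_3 are confined to {black, white}, which locks those values in; drop them from x_8.
x_4 and x_5 between them cover only {red, teal} — a naked pair. Remove those values from x_7, x_8.
Determined: x_2=brown, x_6=grey. The other variables each still have more than one consistent value. That makes 2.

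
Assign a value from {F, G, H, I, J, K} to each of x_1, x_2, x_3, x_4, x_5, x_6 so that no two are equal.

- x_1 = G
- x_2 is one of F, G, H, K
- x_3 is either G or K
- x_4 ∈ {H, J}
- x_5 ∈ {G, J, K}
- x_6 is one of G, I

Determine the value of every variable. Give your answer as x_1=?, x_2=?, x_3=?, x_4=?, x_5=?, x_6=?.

x_1=G, x_2=F, x_3=K, x_4=H, x_5=J, x_6=I

x_1 must be G (only option left). Remove G from x_2, x_3, x_5, x_6.
x_3 has just one choice, so x_3 = K. Remove K from x_2, x_5.
x_5's domain is down to {J}, so x_5 = J. Remove J from x_4.
That leaves x_6 = I.
That leaves x_4 = H. Strike H from x_2.
x_2 has just one choice, so x_2 = F.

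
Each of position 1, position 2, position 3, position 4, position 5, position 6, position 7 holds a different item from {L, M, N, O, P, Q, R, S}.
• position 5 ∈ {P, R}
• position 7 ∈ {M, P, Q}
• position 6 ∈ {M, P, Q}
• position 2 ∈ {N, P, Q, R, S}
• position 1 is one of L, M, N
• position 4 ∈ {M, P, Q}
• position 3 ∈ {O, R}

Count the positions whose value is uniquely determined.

2

position 4, position 6, position 7 between them cover only {M, P, Q} — a naked triple. Remove those values from position 1, position 2, position 5.
That leaves position 5 = R. Eliminate R elsewhere: position 2, position 3.
That leaves position 3 = O.
Determined: position 3=O, position 5=R. The other positions each still have more than one consistent value. That makes 2.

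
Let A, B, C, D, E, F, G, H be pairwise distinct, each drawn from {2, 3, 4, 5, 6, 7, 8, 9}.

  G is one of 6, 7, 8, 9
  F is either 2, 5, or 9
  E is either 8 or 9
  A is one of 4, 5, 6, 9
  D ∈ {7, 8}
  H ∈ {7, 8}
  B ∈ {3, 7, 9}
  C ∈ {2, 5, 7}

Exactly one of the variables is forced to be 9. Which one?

E

The 8 variables together cover exactly {2, 3, 4, 5, 6, 7, 8, 9} — 8 values for 8 variables — and 3 appears only in B's list, so B = 3.
The 7 still-open variables draw from only 7 values {2, 4, 5, 6, 7, 8, 9}, so each is used; only A can be 4, hence A = 4.
Among the 6 still-open variables, 6 fits only G (and all 6 values in {2, 5, 6, 7, 8, 9} must be used), so G = 6.
D and H between them cover only {7, 8} — a naked pair. Remove those values from C, E.
So 9 goes to E.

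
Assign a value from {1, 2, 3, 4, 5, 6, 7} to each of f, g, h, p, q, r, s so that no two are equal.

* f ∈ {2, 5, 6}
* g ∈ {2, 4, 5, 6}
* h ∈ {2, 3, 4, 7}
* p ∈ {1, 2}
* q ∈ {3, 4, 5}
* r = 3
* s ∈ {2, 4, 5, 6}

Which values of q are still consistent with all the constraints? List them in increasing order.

4, 5

r must be 3 (only option left). So h, q can't be 3.
The 6 still-open variables draw from only 6 values {1, 2, 4, 5, 6, 7}, so each is used; only p can be 1, hence p = 1.
Among the 5 still-open variables, 7 fits only h (and all 5 values in {2, 4, 5, 6, 7} must be used), so h = 7.
No further eliminations apply; q can still be any of 4, 5.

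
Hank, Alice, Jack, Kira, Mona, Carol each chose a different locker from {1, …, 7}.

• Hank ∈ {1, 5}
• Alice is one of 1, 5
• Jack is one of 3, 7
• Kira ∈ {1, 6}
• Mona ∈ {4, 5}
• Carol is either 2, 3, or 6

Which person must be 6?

Hank and Alice share exactly the 2 values {1, 5}; by pigeonhole those values go to them, so strike 1, 5 from Kira, Mona.
So 6 goes to Kira.

Kira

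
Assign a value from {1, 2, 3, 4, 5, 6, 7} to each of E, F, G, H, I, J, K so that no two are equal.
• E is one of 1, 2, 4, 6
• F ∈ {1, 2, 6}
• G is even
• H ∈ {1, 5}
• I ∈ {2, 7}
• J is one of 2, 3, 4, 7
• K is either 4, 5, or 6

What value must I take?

The 7 variables draw from only 7 values {1, 2, 3, 4, 5, 6, 7}, so each is used; only J can be 3, hence J = 3.
The 6 still-open variables together cover exactly {1, 2, 4, 5, 6, 7} — 6 values for 6 variables — and 7 appears only in I's list, so I = 7.

7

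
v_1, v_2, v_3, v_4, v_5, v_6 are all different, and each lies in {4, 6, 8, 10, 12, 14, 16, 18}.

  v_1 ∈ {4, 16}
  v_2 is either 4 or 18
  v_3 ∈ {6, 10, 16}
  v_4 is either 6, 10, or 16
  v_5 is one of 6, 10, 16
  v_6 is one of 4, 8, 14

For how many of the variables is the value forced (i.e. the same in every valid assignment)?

v_3, v_4, v_5 share exactly the 3 values {6, 10, 16}; by pigeonhole those values go to them, so strike 6, 10, 16 from v_1.
v_1 has just one choice, so v_1 = 4. So v_2, v_6 can't be 4.
v_2 has just one choice, so v_2 = 18.
Determined: v_1=4, v_2=18. The other variables each still have more than one consistent value. That makes 2.

2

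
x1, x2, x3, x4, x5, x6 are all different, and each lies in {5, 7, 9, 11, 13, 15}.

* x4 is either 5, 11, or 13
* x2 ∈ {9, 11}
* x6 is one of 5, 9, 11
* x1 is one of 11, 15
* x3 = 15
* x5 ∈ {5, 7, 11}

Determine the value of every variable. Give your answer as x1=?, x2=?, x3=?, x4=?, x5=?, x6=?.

x3 must be 15 (only option left). So x1 can't be 15.
x1's domain is down to {11}, so x1 = 11. Remove 11 from x2, x4, x5, x6.
x2's domain is down to {9}, so x2 = 9. Strike 9 from x6.
That leaves x6 = 5. Remove 5 from x4, x5.
x4 has just one choice, so x4 = 13.
x5 must be 7 (only option left).

x1=11, x2=9, x3=15, x4=13, x5=7, x6=5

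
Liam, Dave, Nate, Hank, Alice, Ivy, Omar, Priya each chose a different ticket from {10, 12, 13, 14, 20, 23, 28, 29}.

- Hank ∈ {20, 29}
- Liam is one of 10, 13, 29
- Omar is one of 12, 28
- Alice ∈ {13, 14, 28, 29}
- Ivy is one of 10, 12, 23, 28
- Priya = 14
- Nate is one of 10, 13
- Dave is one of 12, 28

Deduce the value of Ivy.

Priya must be 14 (only option left). Remove 14 from Alice.
The 7 still-open variables draw from only 7 values {10, 12, 13, 20, 23, 28, 29}, so each is used; only Hank can be 20, hence Hank = 20.
The 6 still-open variables together cover exactly {10, 12, 13, 23, 28, 29} — 6 values for 6 variables — and 23 appears only in Ivy's list, so Ivy = 23.

23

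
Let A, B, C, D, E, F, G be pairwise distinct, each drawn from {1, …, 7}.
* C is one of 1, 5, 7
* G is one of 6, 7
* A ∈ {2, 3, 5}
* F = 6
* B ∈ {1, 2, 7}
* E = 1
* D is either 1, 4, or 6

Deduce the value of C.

E has just one choice, so E = 1. So B, C, D can't be 1.
That leaves F = 6. So D, G can't be 6.
G must be 7 (only option left). Remove 7 from B, C.
So C = 5.

5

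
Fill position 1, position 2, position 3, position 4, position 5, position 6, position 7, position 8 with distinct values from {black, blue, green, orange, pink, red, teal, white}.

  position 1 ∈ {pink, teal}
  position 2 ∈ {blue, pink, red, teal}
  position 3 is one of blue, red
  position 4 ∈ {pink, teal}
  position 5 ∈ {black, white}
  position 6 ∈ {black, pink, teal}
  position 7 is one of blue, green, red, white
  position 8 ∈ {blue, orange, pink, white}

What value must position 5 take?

The 8 variables draw from only 8 values {black, blue, green, orange, pink, red, teal, white}, so each is used; only position 7 can be green, hence position 7 = green.
The 7 still-open variables draw from only 7 values {black, blue, orange, pink, red, teal, white}, so each is used; only position 8 can be orange, hence position 8 = orange.
Among the 6 still-open variables, white fits only position 5 (and all 6 values in {black, blue, pink, red, teal, white} must be used), so position 5 = white.

white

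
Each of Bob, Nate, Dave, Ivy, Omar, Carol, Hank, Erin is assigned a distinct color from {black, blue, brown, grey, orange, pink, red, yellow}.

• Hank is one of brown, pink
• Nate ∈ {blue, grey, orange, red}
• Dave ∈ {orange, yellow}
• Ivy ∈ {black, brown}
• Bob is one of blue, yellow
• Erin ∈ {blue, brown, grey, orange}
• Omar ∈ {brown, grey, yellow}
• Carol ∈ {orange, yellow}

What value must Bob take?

Among the 8 variables, black fits only Ivy (and all 8 values in {black, blue, brown, grey, orange, pink, red, yellow} must be used), so Ivy = black.
Among the 7 still-open variables, pink fits only Hank (and all 7 values in {blue, brown, grey, orange, pink, red, yellow} must be used), so Hank = pink.
The 6 still-open variables draw from only 6 values {blue, brown, grey, orange, red, yellow}, so each is used; only Nate can be red, hence Nate = red.
Dave and Carol share exactly the 2 values {orange, yellow}; by pigeonhole those values go to them, so strike orange, yellow from Bob, Omar, Erin.
So Bob = blue.

blue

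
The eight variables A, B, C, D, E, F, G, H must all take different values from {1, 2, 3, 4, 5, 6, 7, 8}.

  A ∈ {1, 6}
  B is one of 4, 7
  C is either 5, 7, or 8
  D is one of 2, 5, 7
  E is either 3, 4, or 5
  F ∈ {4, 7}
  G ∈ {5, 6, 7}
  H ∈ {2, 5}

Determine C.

8

Among the 8 variables, 1 fits only A (and all 8 values in {1, 2, 3, 4, 5, 6, 7, 8} must be used), so A = 1.
The 7 still-open variables together cover exactly {2, 3, 4, 5, 6, 7, 8} — 7 values for 7 variables — and 3 appears only in E's list, so E = 3.
The 6 still-open variables together cover exactly {2, 4, 5, 6, 7, 8} — 6 values for 6 variables — and 6 appears only in G's list, so G = 6.
The 5 still-open variables together cover exactly {2, 4, 5, 7, 8} — 5 values for 5 variables — and 8 appears only in C's list, so C = 8.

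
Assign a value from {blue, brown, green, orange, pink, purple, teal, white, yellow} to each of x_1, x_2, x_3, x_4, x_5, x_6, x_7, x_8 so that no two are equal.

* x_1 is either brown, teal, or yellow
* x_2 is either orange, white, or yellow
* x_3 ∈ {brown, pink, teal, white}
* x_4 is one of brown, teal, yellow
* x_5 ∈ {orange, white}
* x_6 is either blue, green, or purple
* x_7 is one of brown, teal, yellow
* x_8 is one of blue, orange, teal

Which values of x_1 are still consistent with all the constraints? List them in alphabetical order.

brown, teal, yellow

The 3 variables x_1, x_4, x_7 are confined to {brown, teal, yellow}, which locks those values in; drop them from x_2, x_3, x_8.
x_2 and x_5 share exactly the 2 values {orange, white}; by pigeonhole those values go to them, so strike orange, white from x_3, x_8.
x_3 must be pink (only option left).
x_8 has just one choice, so x_8 = blue. So x_6 can't be blue.
No further eliminations apply; x_1 can still be any of brown, teal, yellow.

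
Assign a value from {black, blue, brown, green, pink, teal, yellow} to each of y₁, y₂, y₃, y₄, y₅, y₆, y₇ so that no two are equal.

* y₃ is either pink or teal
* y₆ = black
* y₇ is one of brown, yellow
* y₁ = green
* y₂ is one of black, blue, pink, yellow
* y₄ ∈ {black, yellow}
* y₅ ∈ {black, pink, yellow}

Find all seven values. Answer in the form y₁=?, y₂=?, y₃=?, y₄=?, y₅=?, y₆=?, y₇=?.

y₁=green, y₂=blue, y₃=teal, y₄=yellow, y₅=pink, y₆=black, y₇=brown

y₁'s domain is down to {green}, so y₁ = green.
y₆'s domain is down to {black}, so y₆ = black. Remove black from y₂, y₄, y₅.
That leaves y₄ = yellow. Remove yellow from y₂, y₅, y₇.
That leaves y₅ = pink. So y₂, y₃ can't be pink.
y₇ has just one choice, so y₇ = brown.
y₂ has just one choice, so y₂ = blue.
y₃ must be teal (only option left).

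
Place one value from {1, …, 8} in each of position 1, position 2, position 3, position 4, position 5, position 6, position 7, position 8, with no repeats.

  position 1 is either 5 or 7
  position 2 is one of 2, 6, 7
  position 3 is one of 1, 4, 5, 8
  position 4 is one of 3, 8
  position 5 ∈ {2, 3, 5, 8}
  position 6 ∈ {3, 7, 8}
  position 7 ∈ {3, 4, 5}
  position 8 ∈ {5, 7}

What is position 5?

The 8 variables draw from only 8 values {1, 2, 3, 4, 5, 6, 7, 8}, so each is used; only position 3 can be 1, hence position 3 = 1.
The 7 still-open variables together cover exactly {2, 3, 4, 5, 6, 7, 8} — 7 values for 7 variables — and 4 appears only in position 7's list, so position 7 = 4.
The 6 still-open variables draw from only 6 values {2, 3, 5, 6, 7, 8}, so each is used; only position 2 can be 6, hence position 2 = 6.
The 5 still-open variables together cover exactly {2, 3, 5, 7, 8} — 5 values for 5 variables — and 2 appears only in position 5's list, so position 5 = 2.

2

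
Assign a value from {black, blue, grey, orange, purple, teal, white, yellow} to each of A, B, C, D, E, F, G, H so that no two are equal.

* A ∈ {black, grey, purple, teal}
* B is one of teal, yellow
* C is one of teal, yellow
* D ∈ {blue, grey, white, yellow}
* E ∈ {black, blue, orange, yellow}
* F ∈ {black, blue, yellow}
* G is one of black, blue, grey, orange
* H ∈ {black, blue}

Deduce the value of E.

Among the 8 variables, purple fits only A (and all 8 values in {black, blue, grey, orange, purple, teal, white, yellow} must be used), so A = purple.
The 7 still-open variables together cover exactly {black, blue, grey, orange, teal, white, yellow} — 7 values for 7 variables — and white appears only in D's list, so D = white.
Among the 6 still-open variables, grey fits only G (and all 6 values in {black, blue, grey, orange, teal, yellow} must be used), so G = grey.
Among the 5 still-open variables, orange fits only E (and all 5 values in {black, blue, orange, teal, yellow} must be used), so E = orange.

orange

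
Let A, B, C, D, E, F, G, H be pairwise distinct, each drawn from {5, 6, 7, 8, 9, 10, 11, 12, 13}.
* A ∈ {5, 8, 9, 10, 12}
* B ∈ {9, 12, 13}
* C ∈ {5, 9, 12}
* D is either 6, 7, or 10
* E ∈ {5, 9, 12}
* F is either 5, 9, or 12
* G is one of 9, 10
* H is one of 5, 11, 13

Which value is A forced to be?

8

The 3 variables C, E, F are confined to {5, 9, 12}, which locks those values in; drop them from A, B, G, H.
B must be 13 (only option left). Eliminate 13 elsewhere: H.
That leaves G = 10. Strike 10 from A, D.
So A = 8.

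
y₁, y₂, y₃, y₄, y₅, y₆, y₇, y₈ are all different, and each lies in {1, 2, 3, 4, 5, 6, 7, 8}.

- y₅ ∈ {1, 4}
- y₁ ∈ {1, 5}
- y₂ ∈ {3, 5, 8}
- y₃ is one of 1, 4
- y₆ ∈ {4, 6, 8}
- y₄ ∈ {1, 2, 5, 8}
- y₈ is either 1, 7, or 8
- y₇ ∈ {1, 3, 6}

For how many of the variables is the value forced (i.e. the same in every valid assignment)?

Among the 8 variables, 2 fits only y₄ (and all 8 values in {1, 2, 3, 4, 5, 6, 7, 8} must be used), so y₄ = 2.
The 7 still-open variables draw from only 7 values {1, 3, 4, 5, 6, 7, 8}, so each is used; only y₈ can be 7, hence y₈ = 7.
The 2 variables y₃ and y₅ are confined to {1, 4}, which locks those values in; drop them from y₁, y₆, y₇.
y₁'s domain is down to {5}, so y₁ = 5. Strike 5 from y₂.
Determined: y₁=5, y₄=2, y₈=7. The other variables each still have more than one consistent value. That makes 3.

3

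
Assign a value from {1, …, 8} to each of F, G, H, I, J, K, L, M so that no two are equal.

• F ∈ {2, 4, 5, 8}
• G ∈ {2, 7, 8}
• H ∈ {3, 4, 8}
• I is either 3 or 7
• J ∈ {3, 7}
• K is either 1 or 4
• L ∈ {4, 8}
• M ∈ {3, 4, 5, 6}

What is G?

2

Among the 8 variables, 1 fits only K (and all 8 values in {1, 2, 3, 4, 5, 6, 7, 8} must be used), so K = 1.
Among the 7 still-open variables, 6 fits only M (and all 7 values in {2, 3, 4, 5, 6, 7, 8} must be used), so M = 6.
Among the 6 still-open variables, 5 fits only F (and all 6 values in {2, 3, 4, 5, 7, 8} must be used), so F = 5.
The 5 still-open variables draw from only 5 values {2, 3, 4, 7, 8}, so each is used; only G can be 2, hence G = 2.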